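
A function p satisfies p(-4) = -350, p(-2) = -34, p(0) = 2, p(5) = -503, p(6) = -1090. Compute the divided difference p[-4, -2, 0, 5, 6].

p[-4,-2] = (-34 - (-350)) / (-2 - (-4)) = 158
p[-2,0] = (2 - (-34)) / (0 - (-2)) = 18
p[0,5] = (-503 - 2) / (5 - 0) = -101
p[5,6] = (-1090 - (-503)) / (6 - 5) = -587
p[-4,-2,0] = (18 - 158) / (0 - (-4)) = -35
p[-2,0,5] = (-101 - 18) / (5 - (-2)) = -17
p[0,5,6] = (-587 - (-101)) / (6 - 0) = -81
p[-4,-2,0,5] = (-17 - (-35)) / (5 - (-4)) = 2
p[-2,0,5,6] = (-81 - (-17)) / (6 - (-2)) = -8
p[-4,-2,0,5,6] = (-8 - 2) / (6 - (-4)) = -1

-1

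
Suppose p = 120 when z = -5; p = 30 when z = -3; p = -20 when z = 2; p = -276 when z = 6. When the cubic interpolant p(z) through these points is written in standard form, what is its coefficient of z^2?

L_0(z) = (z + 3)(z - 2)(z - 6) / [-154] = -(1/154)z^3 + (5/154)z^2 + (6/77)z - 18/77
L_1(z) = (z + 5)(z - 2)(z - 6) / [90] = (1/90)z^3 - (1/30)z^2 - (14/45)z + 2/3
L_2(z) = (z + 5)(z + 3)(z - 6) / [-140] = -(1/140)z^3 - (1/70)z^2 + (33/140)z + 9/14
L_3(z) = (z + 5)(z + 3)(z - 2) / [396] = (1/396)z^3 + (1/66)z^2 - (1/396)z - 5/66
p(z) = 120·L_0 + 30·L_1 + (-20)·L_2 + (-276)·L_3
Only the coefficient of z^2 is needed; take it from each L_i and combine:
120·(5/154) + 30·(-1/30) + (-20)·(-1/70) + (-276)·(1/66) = -1

-1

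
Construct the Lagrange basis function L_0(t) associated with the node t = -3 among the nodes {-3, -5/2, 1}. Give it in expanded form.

L_0(t) = (t + 5/2)(t - 1) / [(-1/2)·(-4)]
       = (t^2 + (3/2)t - 5/2) / (2)

L_0(t) = (1/2)t^2 + (3/4)t - 5/4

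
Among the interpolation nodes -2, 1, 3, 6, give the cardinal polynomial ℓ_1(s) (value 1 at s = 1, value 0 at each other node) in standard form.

ℓ_1(s) = (s + 2)(s - 3)(s - 6) / [(3)·(-2)·(-5)]
       = (s^3 - 7s^2 + 36) / (30)

ℓ_1(s) = (1/30)s^3 - (7/30)s^2 + 6/5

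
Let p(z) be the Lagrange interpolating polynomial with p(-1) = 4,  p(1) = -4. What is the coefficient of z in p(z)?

-4

The leading coefficient equals the top divided difference p[-1,1].
p[-1,1] = (-4 - 4) / (1 - (-1)) = -4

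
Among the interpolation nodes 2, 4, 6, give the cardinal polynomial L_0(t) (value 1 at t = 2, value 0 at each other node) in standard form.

L_0(t) = (t - 4)(t - 6) / [(-2)·(-4)]
       = (t^2 - 10t + 24) / (8)

L_0(t) = (1/8)t^2 - (5/4)t + 3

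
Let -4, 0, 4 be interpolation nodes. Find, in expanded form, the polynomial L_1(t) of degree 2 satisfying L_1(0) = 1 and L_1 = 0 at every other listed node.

L_1(t) = (t + 4)(t - 4) / [(4)·(-4)]
       = (t^2 - 16) / (-16)

L_1(t) = -(1/16)t^2 + 1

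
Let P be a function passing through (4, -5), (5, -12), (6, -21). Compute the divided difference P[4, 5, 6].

P[4,5] = (-12 - (-5)) / (5 - 4) = -7
P[5,6] = (-21 - (-12)) / (6 - 5) = -9
P[4,5,6] = (-9 - (-7)) / (6 - 4) = -1

-1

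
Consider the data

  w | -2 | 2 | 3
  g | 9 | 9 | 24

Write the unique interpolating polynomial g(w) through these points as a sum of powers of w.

g(w) = 3w^2 - 3

Build the Lagrange basis polynomials:
L_0(w) = (w - 2)(w - 3) / [20] = (1/20)w^2 - (1/4)w + 3/10
L_1(w) = (w + 2)(w - 3) / [-4] = -(1/4)w^2 + (1/4)w + 3/2
L_2(w) = (w + 2)(w - 2) / [5] = (1/5)w^2 - 4/5
g(w) = 9·L_0 + 9·L_1 + 24·L_2
  9·L_0(w) = (9/20)w^2 - (9/4)w + 27/10
  9·L_1(w) = -(9/4)w^2 + (9/4)w + 27/2
  24·L_2(w) = (24/5)w^2 - 96/5
Adding term by term: 3w^2 - 3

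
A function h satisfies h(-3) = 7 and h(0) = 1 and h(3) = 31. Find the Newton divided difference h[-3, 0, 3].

h[-3,0] = (1 - 7) / (0 - (-3)) = -2
h[0,3] = (31 - 1) / (3 - 0) = 10
h[-3,0,3] = (10 - (-2)) / (3 - (-3)) = 2

2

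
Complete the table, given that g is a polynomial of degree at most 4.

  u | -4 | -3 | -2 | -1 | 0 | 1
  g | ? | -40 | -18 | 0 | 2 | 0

The 5 known values determine g uniquely (degree ≤ 4).
L_0(-4) = (-2)·(-3)·(-4)·(-5)/[(-1)·(-2)·(-3)·(-4)] = 5
L_1(-4) = (-1)·(-3)·(-4)·(-5)/[(1)·(-1)·(-2)·(-3)] = -10
L_2(-4) = (-1)·(-2)·(-4)·(-5)/[(2)·(1)·(-1)·(-2)] = 10
L_3(-4) = (-1)·(-2)·(-3)·(-5)/[(3)·(2)·(1)·(-1)] = -5
L_4(-4) = (-1)·(-2)·(-3)·(-4)/[(4)·(3)·(2)·(1)] = 1
Sum: (-40)·(5) + (-18)·(-10) + 0 + 2·(-5) + 0 = -30

-30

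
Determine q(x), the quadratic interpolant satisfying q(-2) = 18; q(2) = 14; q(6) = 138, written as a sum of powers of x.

L_0(x) = (x - 2)(x - 6) / [32] = (1/32)x^2 - (1/4)x + 3/8
L_1(x) = (x + 2)(x - 6) / [-16] = -(1/16)x^2 + (1/4)x + 3/4
L_2(x) = (x + 2)(x - 2) / [32] = (1/32)x^2 - 1/8
q(x) = 18·L_0 + 14·L_1 + 138·L_2
  18·L_0(x) = (9/16)x^2 - (9/2)x + 27/4
  14·L_1(x) = -(7/8)x^2 + (7/2)x + 21/2
  138·L_2(x) = (69/16)x^2 - 69/4
Adding term by term: 4x^2 - x

q(x) = 4x^2 - x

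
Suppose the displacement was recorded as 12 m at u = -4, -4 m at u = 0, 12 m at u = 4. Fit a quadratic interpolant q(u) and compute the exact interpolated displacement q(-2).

0

L_0(-2) = (-2)·(-6)/[(-4)·(-8)] = 3/8
L_1(-2) = (2)·(-6)/[(4)·(-4)] = 3/4
L_2(-2) = (2)·(-2)/[(8)·(4)] = -1/8
Sum: 12·(3/8) + (-4)·(3/4) + 12·(-1/8) = 0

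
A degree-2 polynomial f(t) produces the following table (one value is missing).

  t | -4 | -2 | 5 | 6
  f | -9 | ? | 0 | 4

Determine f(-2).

-56/5

The 3 known values determine f uniquely (degree ≤ 2).
Evaluate each Lagrange basis at t = -2:
L_0(-2) = (-7)·(-8)/[(-9)·(-10)] = 28/45
L_1(-2) = (2)·(-8)/[(9)·(-1)] = 16/9
L_2(-2) = (2)·(-7)/[(10)·(1)] = -7/5
Sum: (-9)·(28/45) + 0 + 4·(-7/5) = -56/5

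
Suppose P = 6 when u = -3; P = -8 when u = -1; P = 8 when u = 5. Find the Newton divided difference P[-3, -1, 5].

29/24

P[-3,-1] = (-8 - 6) / (-1 - (-3)) = -7
P[-1,5] = (8 - (-8)) / (5 - (-1)) = 8/3
P[-3,-1,5] = (8/3 - (-7)) / (5 - (-3)) = 29/24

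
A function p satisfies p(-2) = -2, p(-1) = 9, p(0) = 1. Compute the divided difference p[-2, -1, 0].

-19/2

p[-2,-1] = (9 - (-2)) / (-1 - (-2)) = 11
p[-1,0] = (1 - 9) / (0 - (-1)) = -8
p[-2,-1,0] = (-8 - 11) / (0 - (-2)) = -19/2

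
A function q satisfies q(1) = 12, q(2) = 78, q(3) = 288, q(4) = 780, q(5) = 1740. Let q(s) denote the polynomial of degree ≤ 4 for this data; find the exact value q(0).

0

Evaluate each Lagrange basis at s = 0:
L_0(0) = (-2)·(-3)·(-4)·(-5)/[(-1)·(-2)·(-3)·(-4)] = 5
L_1(0) = (-1)·(-3)·(-4)·(-5)/[(1)·(-1)·(-2)·(-3)] = -10
L_2(0) = (-1)·(-2)·(-4)·(-5)/[(2)·(1)·(-1)·(-2)] = 10
L_3(0) = (-1)·(-2)·(-3)·(-5)/[(3)·(2)·(1)·(-1)] = -5
L_4(0) = (-1)·(-2)·(-3)·(-4)/[(4)·(3)·(2)·(1)] = 1
Sum: 12·(5) + 78·(-10) + 288·(10) + 780·(-5) + 1740·(1) = 0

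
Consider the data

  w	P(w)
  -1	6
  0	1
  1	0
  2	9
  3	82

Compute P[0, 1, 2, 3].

9

P[0,1] = (0 - 1) / (1 - 0) = -1
P[1,2] = (9 - 0) / (2 - 1) = 9
P[2,3] = (82 - 9) / (3 - 2) = 73
P[0,1,2] = (9 - (-1)) / (2 - 0) = 5
P[1,2,3] = (73 - 9) / (3 - 1) = 32
P[0,1,2,3] = (32 - 5) / (3 - 0) = 9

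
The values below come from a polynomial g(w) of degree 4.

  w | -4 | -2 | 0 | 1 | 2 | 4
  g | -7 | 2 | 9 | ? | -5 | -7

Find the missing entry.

The 5 known values determine g uniquely (degree ≤ 4).
Evaluate each Lagrange basis at w = 1:
L_0(1) = (3)·(1)·(-1)·(-3)/[(-2)·(-4)·(-6)·(-8)] = 3/128
L_1(1) = (5)·(1)·(-1)·(-3)/[(2)·(-2)·(-4)·(-6)] = -5/32
L_2(1) = (5)·(3)·(-1)·(-3)/[(4)·(2)·(-2)·(-4)] = 45/64
L_3(1) = (5)·(3)·(1)·(-3)/[(6)·(4)·(2)·(-2)] = 15/32
L_4(1) = (5)·(3)·(1)·(-1)/[(8)·(6)·(4)·(2)] = -5/128
Sum: (-7)·(3/128) + 2·(-5/32) + 9·(45/64) + (-5)·(15/32) + (-7)·(-5/128) = 121/32

121/32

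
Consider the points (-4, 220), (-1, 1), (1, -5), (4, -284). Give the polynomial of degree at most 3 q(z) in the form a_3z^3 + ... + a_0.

Newton's divided differences:
q[-4,-1] = (1 - 220) / (-1 - (-4)) = -73
q[-1,1] = (-5 - 1) / (1 - (-1)) = -3
q[1,4] = (-284 - (-5)) / (4 - 1) = -93
q[-4,-1,1] = (-3 - (-73)) / (1 - (-4)) = 14
q[-1,1,4] = (-93 - (-3)) / (4 - (-1)) = -18
q[-4,-1,1,4] = (-18 - 14) / (4 - (-4)) = -4
q(z) = 220 + (-73)·(z + 4) + 14·(z + 4)(z + 1) + (-4)·(z + 4)(z + 1)(z - 1)
Expanding: q(z) = -4z^3 - 2z^2 + z

q(z) = -4z^3 - 2z^2 + z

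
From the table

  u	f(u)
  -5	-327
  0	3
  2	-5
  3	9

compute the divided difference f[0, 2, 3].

6

f[0,2] = (-5 - 3) / (2 - 0) = -4
f[2,3] = (9 - (-5)) / (3 - 2) = 14
f[0,2,3] = (14 - (-4)) / (3 - 0) = 6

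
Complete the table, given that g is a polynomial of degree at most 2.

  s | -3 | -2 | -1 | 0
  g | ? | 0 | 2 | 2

The 3 known values determine g uniquely (degree ≤ 2).
Evaluate each Lagrange basis at s = -3:
L_0(-3) = (-2)·(-3)/[(-1)·(-2)] = 3
L_1(-3) = (-1)·(-3)/[(1)·(-1)] = -3
L_2(-3) = (-1)·(-2)/[(2)·(1)] = 1
Sum: 0 + 2·(-3) + 2·(1) = -4

-4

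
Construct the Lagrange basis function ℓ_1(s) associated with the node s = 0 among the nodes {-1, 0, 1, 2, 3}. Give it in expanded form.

ℓ_1(s) = (s + 1)(s - 1)(s - 2)(s - 3) / [(1)·(-1)·(-2)·(-3)]
       = (s^4 - 5s^3 + 5s^2 + 5s - 6) / (-6)

ℓ_1(s) = -(1/6)s^4 + (5/6)s^3 - (5/6)s^2 - (5/6)s + 1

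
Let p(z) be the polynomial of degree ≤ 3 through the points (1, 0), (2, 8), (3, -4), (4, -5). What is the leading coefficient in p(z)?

Build the Lagrange basis polynomials:
L_0(z) = (z - 2)(z - 3)(z - 4) / [-6] = -(1/6)z^3 + (3/2)z^2 - (13/3)z + 4
L_1(z) = (z - 1)(z - 3)(z - 4) / [2] = (1/2)z^3 - 4z^2 + (19/2)z - 6
L_2(z) = (z - 1)(z - 2)(z - 4) / [-2] = -(1/2)z^3 + (7/2)z^2 - 7z + 4
L_3(z) = (z - 1)(z - 2)(z - 3) / [6] = (1/6)z^3 - z^2 + (11/6)z - 1
p(z) = 0·L_0 + 8·L_1 + (-4)·L_2 + (-5)·L_3
Only the coefficient of z^3 is needed; take it from each L_i and combine:
0·(-1/6) + 8·(1/2) + (-4)·(-1/2) + (-5)·(1/6) = 31/6

31/6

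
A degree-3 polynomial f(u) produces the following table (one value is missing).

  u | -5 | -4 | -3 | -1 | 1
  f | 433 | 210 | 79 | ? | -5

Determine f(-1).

-3

The 4 known values determine f uniquely (degree ≤ 3).
Evaluate each Lagrange basis at u = -1:
L_0(-1) = (3)·(2)·(-2)/[(-1)·(-2)·(-6)] = 1
L_1(-1) = (4)·(2)·(-2)/[(1)·(-1)·(-5)] = -16/5
L_2(-1) = (4)·(3)·(-2)/[(2)·(1)·(-4)] = 3
L_3(-1) = (4)·(3)·(2)/[(6)·(5)·(4)] = 1/5
Sum: 433·(1) + 210·(-16/5) + 79·(3) + (-5)·(1/5) = -3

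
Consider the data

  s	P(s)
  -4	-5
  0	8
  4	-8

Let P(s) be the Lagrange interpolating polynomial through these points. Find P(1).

215/32

Evaluate each Lagrange basis at s = 1:
L_0(1) = (1)·(-3)/[(-4)·(-8)] = -3/32
L_1(1) = (5)·(-3)/[(4)·(-4)] = 15/16
L_2(1) = (5)·(1)/[(8)·(4)] = 5/32
Sum: (-5)·(-3/32) + 8·(15/16) + (-8)·(5/32) = 215/32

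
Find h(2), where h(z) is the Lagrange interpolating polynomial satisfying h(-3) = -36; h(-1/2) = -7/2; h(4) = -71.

L_0(2) = (5/2)·(-2)/[(-5/2)·(-7)] = -2/7
L_1(2) = (5)·(-2)/[(5/2)·(-9/2)] = 8/9
L_2(2) = (5)·(5/2)/[(7)·(9/2)] = 25/63
Sum: (-36)·(-2/7) + (-7/2)·(8/9) + (-71)·(25/63) = -21

-21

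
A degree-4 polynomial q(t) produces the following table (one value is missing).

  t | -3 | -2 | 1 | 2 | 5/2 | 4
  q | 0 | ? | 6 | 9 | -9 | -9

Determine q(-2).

The 5 known values determine q uniquely (degree ≤ 4).
Evaluate each Lagrange basis at t = -2:
L_0(-2) = (-3)·(-4)·(-9/2)·(-6)/[(-4)·(-5)·(-11/2)·(-7)] = 162/385
L_1(-2) = (1)·(-4)·(-9/2)·(-6)/[(4)·(-1)·(-3/2)·(-3)] = 6
L_2(-2) = (1)·(-3)·(-9/2)·(-6)/[(5)·(1)·(-1/2)·(-2)] = -81/5
L_3(-2) = (1)·(-3)·(-4)·(-6)/[(11/2)·(3/2)·(1/2)·(-3/2)] = 128/11
L_4(-2) = (1)·(-3)·(-4)·(-9/2)/[(7)·(3)·(2)·(3/2)] = -6/7
Sum: 0 + 6·(6) + 9·(-81/5) + (-9)·(128/11) + (-9)·(-6/7) = -79623/385

-79623/385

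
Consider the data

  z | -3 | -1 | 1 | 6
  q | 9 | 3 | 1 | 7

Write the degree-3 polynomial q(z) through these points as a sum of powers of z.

q(z) = -(13/630)z^3 + (46/105)z^2 - (617/630)z + 164/105

L_0(z) = (z + 1)(z - 1)(z - 6) / [-72] = -(1/72)z^3 + (1/12)z^2 + (1/72)z - 1/12
L_1(z) = (z + 3)(z - 1)(z - 6) / [28] = (1/28)z^3 - (1/7)z^2 - (15/28)z + 9/14
L_2(z) = (z + 3)(z + 1)(z - 6) / [-40] = -(1/40)z^3 + (1/20)z^2 + (21/40)z + 9/20
L_3(z) = (z + 3)(z + 1)(z - 1) / [315] = (1/315)z^3 + (1/105)z^2 - (1/315)z - 1/105
q(z) = 9·L_0 + 3·L_1 + 1·L_2 + 7·L_3
  9·L_0(z) = -(1/8)z^3 + (3/4)z^2 + (1/8)z - 3/4
  3·L_1(z) = (3/28)z^3 - (3/7)z^2 - (45/28)z + 27/14
  1·L_2(z) = -(1/40)z^3 + (1/20)z^2 + (21/40)z + 9/20
  7·L_3(z) = (1/45)z^3 + (1/15)z^2 - (1/45)z - 1/15
Adding term by term: -(13/630)z^3 + (46/105)z^2 - (617/630)z + 164/105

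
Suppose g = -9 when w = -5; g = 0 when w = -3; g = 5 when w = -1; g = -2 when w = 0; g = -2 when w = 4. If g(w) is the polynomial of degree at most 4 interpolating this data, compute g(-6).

Evaluate each Lagrange basis at w = -6:
L_0(-6) = (-3)·(-5)·(-6)·(-10)/[(-2)·(-4)·(-5)·(-9)] = 5/2
L_1(-6) = (-1)·(-5)·(-6)·(-10)/[(2)·(-2)·(-3)·(-7)] = -25/7
L_2(-6) = (-1)·(-3)·(-6)·(-10)/[(4)·(2)·(-1)·(-5)] = 9/2
L_3(-6) = (-1)·(-3)·(-5)·(-10)/[(5)·(3)·(1)·(-4)] = -5/2
L_4(-6) = (-1)·(-3)·(-5)·(-6)/[(9)·(7)·(5)·(4)] = 1/14
Sum: (-9)·(5/2) + 0 + 5·(9/2) + (-2)·(-5/2) + (-2)·(1/14) = 34/7

34/7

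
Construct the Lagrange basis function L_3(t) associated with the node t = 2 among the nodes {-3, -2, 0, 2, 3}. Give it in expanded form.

L_3(t) = (t + 3)(t + 2)t(t - 3) / [(5)·(4)·(2)·(-1)]
       = (t^4 + 2t^3 - 9t^2 - 18t) / (-40)

L_3(t) = -(1/40)t^4 - (1/20)t^3 + (9/40)t^2 + (9/20)t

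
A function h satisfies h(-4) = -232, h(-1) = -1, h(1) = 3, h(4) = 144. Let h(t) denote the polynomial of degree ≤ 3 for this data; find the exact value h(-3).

-101

Evaluate each Lagrange basis at t = -3:
L_0(-3) = (-2)·(-4)·(-7)/[(-3)·(-5)·(-8)] = 7/15
L_1(-3) = (1)·(-4)·(-7)/[(3)·(-2)·(-5)] = 14/15
L_2(-3) = (1)·(-2)·(-7)/[(5)·(2)·(-3)] = -7/15
L_3(-3) = (1)·(-2)·(-4)/[(8)·(5)·(3)] = 1/15
Sum: (-232)·(7/15) + (-1)·(14/15) + 3·(-7/15) + 144·(1/15) = -101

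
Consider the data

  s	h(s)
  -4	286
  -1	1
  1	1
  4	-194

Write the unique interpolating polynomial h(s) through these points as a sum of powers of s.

L_0(s) = (s + 1)(s - 1)(s - 4) / [-120] = -(1/120)s^3 + (1/30)s^2 + (1/120)s - 1/30
L_1(s) = (s + 4)(s - 1)(s - 4) / [30] = (1/30)s^3 - (1/30)s^2 - (8/15)s + 8/15
L_2(s) = (s + 4)(s + 1)(s - 4) / [-30] = -(1/30)s^3 - (1/30)s^2 + (8/15)s + 8/15
L_3(s) = (s + 4)(s + 1)(s - 1) / [120] = (1/120)s^3 + (1/30)s^2 - (1/120)s - 1/30
h(s) = 286·L_0 + 1·L_1 + 1·L_2 + (-194)·L_3
  286·L_0(s) = -(143/60)s^3 + (143/15)s^2 + (143/60)s - 143/15
  1·L_1(s) = (1/30)s^3 - (1/30)s^2 - (8/15)s + 8/15
  1·L_2(s) = -(1/30)s^3 - (1/30)s^2 + (8/15)s + 8/15
  (-194)·L_3(s) = -(97/60)s^3 - (97/15)s^2 + (97/60)s + 97/15
Adding term by term: -4s^3 + 3s^2 + 4s - 2

h(s) = -4s^3 + 3s^2 + 4s - 2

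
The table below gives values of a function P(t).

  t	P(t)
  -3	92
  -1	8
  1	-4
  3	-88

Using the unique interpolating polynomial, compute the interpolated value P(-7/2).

Evaluate each Lagrange basis at t = -7/2:
L_0(-7/2) = (-5/2)·(-9/2)·(-13/2)/[(-2)·(-4)·(-6)] = 195/128
L_1(-7/2) = (-1/2)·(-9/2)·(-13/2)/[(2)·(-2)·(-4)] = -117/128
L_2(-7/2) = (-1/2)·(-5/2)·(-13/2)/[(4)·(2)·(-2)] = 65/128
L_3(-7/2) = (-1/2)·(-5/2)·(-9/2)/[(6)·(4)·(2)] = -15/128
Sum: 92·(195/128) + 8·(-117/128) + (-4)·(65/128) + (-88)·(-15/128) = 1129/8

1129/8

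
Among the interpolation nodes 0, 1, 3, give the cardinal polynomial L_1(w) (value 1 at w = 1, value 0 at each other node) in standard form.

L_1(w) = w(w - 3) / [(1)·(-2)]
       = (w^2 - 3w) / (-2)

L_1(w) = -(1/2)w^2 + (3/2)w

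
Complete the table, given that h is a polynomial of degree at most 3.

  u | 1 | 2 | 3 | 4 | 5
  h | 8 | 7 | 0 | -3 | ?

8

The 4 known values determine h uniquely (degree ≤ 3).
Evaluate each Lagrange basis at u = 5:
L_0(5) = (3)·(2)·(1)/[(-1)·(-2)·(-3)] = -1
L_1(5) = (4)·(2)·(1)/[(1)·(-1)·(-2)] = 4
L_2(5) = (4)·(3)·(1)/[(2)·(1)·(-1)] = -6
L_3(5) = (4)·(3)·(2)/[(3)·(2)·(1)] = 4
Sum: 8·(-1) + 7·(4) + 0 + (-3)·(4) = 8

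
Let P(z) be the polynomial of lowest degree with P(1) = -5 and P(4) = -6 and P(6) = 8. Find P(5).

L_0(5) = (1)·(-1)/[(-3)·(-5)] = -1/15
L_1(5) = (4)·(-1)/[(3)·(-2)] = 2/3
L_2(5) = (4)·(1)/[(5)·(2)] = 2/5
Sum: (-5)·(-1/15) + (-6)·(2/3) + 8·(2/5) = -7/15

-7/15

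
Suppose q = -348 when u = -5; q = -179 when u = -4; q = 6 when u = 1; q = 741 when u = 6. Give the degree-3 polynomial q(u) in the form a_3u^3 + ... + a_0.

L_0(u) = (u + 4)(u - 1)(u - 6) / [-66] = -(1/66)u^3 + (1/22)u^2 + (1/3)u - 4/11
L_1(u) = (u + 5)(u - 1)(u - 6) / [50] = (1/50)u^3 - (1/25)u^2 - (29/50)u + 3/5
L_2(u) = (u + 5)(u + 4)(u - 6) / [-150] = -(1/150)u^3 - (1/50)u^2 + (17/75)u + 4/5
L_3(u) = (u + 5)(u + 4)(u - 1) / [550] = (1/550)u^3 + (4/275)u^2 + (1/50)u - 2/55
q(u) = (-348)·L_0 + (-179)·L_1 + 6·L_2 + 741·L_3
  (-348)·L_0(u) = (58/11)u^3 - (174/11)u^2 - 116u + 1392/11
  (-179)·L_1(u) = -(179/50)u^3 + (179/25)u^2 + (5191/50)u - 537/5
  6·L_2(u) = -(1/25)u^3 - (3/25)u^2 + (34/25)u + 24/5
  741·L_3(u) = (741/550)u^3 + (2964/275)u^2 + (741/50)u - 1482/55
Adding term by term: 3u^3 + 2u^2 + 4u - 3

q(u) = 3u^3 + 2u^2 + 4u - 3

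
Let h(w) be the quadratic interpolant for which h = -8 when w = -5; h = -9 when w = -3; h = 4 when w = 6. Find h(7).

238/33

Evaluate each Lagrange basis at w = 7:
L_0(7) = (10)·(1)/[(-2)·(-11)] = 5/11
L_1(7) = (12)·(1)/[(2)·(-9)] = -2/3
L_2(7) = (12)·(10)/[(11)·(9)] = 40/33
Sum: (-8)·(5/11) + (-9)·(-2/3) + 4·(40/33) = 238/33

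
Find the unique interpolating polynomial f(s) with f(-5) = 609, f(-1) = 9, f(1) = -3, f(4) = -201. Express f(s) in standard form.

Build the Lagrange basis polynomials:
L_0(s) = (s + 1)(s - 1)(s - 4) / [-216] = -(1/216)s^3 + (1/54)s^2 + (1/216)s - 1/54
L_1(s) = (s + 5)(s - 1)(s - 4) / [40] = (1/40)s^3 - (21/40)s + 1/2
L_2(s) = (s + 5)(s + 1)(s - 4) / [-36] = -(1/36)s^3 - (1/18)s^2 + (19/36)s + 5/9
L_3(s) = (s + 5)(s + 1)(s - 1) / [135] = (1/135)s^3 + (1/27)s^2 - (1/135)s - 1/27
f(s) = 609·L_0 + 9·L_1 + (-3)·L_2 + (-201)·L_3
  609·L_0(s) = -(203/72)s^3 + (203/18)s^2 + (203/72)s - 203/18
  9·L_1(s) = (9/40)s^3 - (189/40)s + 9/2
  (-3)·L_2(s) = (1/12)s^3 + (1/6)s^2 - (19/12)s - 5/3
  (-201)·L_3(s) = -(67/45)s^3 - (67/9)s^2 + (67/45)s + 67/9
Adding term by term: -4s^3 + 4s^2 - 2s - 1

f(s) = -4s^3 + 4s^2 - 2s - 1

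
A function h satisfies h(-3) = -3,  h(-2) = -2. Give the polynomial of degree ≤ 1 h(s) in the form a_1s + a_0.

Build the Lagrange basis polynomials:
L_0(s) = (s + 2) / [-1] = -s - 2
L_1(s) = (s + 3) / [1] = s + 3
h(s) = (-3)·L_0 + (-2)·L_1
  (-3)·L_0(s) = 3s + 6
  (-2)·L_1(s) = -2s - 6
Adding term by term: s

h(s) = s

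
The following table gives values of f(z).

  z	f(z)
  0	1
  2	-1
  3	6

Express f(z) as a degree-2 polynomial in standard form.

Newton's divided differences:
f[0,2] = (-1 - 1) / (2 - 0) = -1
f[2,3] = (6 - (-1)) / (3 - 2) = 7
f[0,2,3] = (7 - (-1)) / (3 - 0) = 8/3
f(z) = 1 + (-1)·z + (8/3)·z(z - 2)
Expanding: f(z) = (8/3)z^2 - (19/3)z + 1

f(z) = (8/3)z^2 - (19/3)z + 1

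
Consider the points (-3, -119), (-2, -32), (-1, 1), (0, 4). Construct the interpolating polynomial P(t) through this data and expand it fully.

P(t) = 4t^3 - 3t^2 - 4t + 4

L_0(t) = (t + 2)(t + 1)t / [-6] = -(1/6)t^3 - (1/2)t^2 - (1/3)t
L_1(t) = (t + 3)(t + 1)t / [2] = (1/2)t^3 + 2t^2 + (3/2)t
L_2(t) = (t + 3)(t + 2)t / [-2] = -(1/2)t^3 - (5/2)t^2 - 3t
L_3(t) = (t + 3)(t + 2)(t + 1) / [6] = (1/6)t^3 + t^2 + (11/6)t + 1
P(t) = (-119)·L_0 + (-32)·L_1 + 1·L_2 + 4·L_3
  (-119)·L_0(t) = (119/6)t^3 + (119/2)t^2 + (119/3)t
  (-32)·L_1(t) = -16t^3 - 64t^2 - 48t
  1·L_2(t) = -(1/2)t^3 - (5/2)t^2 - 3t
  4·L_3(t) = (2/3)t^3 + 4t^2 + (22/3)t + 4
Adding term by term: 4t^3 - 3t^2 - 4t + 4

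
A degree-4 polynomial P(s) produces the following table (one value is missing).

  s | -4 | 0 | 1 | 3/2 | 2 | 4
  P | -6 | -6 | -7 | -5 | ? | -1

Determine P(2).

The 5 known values determine P uniquely (degree ≤ 4).
Evaluate each Lagrange basis at s = 2:
L_0(2) = (2)·(1)·(1/2)·(-2)/[(-4)·(-5)·(-11/2)·(-8)] = -1/440
L_1(2) = (6)·(1)·(1/2)·(-2)/[(4)·(-1)·(-3/2)·(-4)] = 1/4
L_2(2) = (6)·(2)·(1/2)·(-2)/[(5)·(1)·(-1/2)·(-3)] = -8/5
L_3(2) = (6)·(2)·(1)·(-2)/[(11/2)·(3/2)·(1/2)·(-5/2)] = 128/55
L_4(2) = (6)·(2)·(1)·(1/2)/[(8)·(4)·(3)·(5/2)] = 1/40
Sum: (-6)·(-1/440) + (-6)·(1/4) + (-7)·(-8/5) + (-5)·(128/55) + (-1)·(1/40) = -857/440

-857/440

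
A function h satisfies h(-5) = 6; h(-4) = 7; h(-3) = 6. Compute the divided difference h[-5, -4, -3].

h[-5,-4] = (7 - 6) / (-4 - (-5)) = 1
h[-4,-3] = (6 - 7) / (-3 - (-4)) = -1
h[-5,-4,-3] = (-1 - 1) / (-3 - (-5)) = -1

-1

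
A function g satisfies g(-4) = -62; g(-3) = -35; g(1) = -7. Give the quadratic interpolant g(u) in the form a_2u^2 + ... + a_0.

Build the Lagrange basis polynomials:
L_0(u) = (u + 3)(u - 1) / [5] = (1/5)u^2 + (2/5)u - 3/5
L_1(u) = (u + 4)(u - 1) / [-4] = -(1/4)u^2 - (3/4)u + 1
L_2(u) = (u + 4)(u + 3) / [20] = (1/20)u^2 + (7/20)u + 3/5
g(u) = (-62)·L_0 + (-35)·L_1 + (-7)·L_2
  (-62)·L_0(u) = -(62/5)u^2 - (124/5)u + 186/5
  (-35)·L_1(u) = (35/4)u^2 + (105/4)u - 35
  (-7)·L_2(u) = -(7/20)u^2 - (49/20)u - 21/5
Adding term by term: -4u^2 - u - 2

g(u) = -4u^2 - u - 2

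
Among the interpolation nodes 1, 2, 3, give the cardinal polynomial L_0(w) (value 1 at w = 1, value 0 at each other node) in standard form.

L_0(w) = (1/2)w^2 - (5/2)w + 3

L_0(w) = (w - 2)(w - 3) / [(-1)·(-2)]
       = (w^2 - 5w + 6) / (2)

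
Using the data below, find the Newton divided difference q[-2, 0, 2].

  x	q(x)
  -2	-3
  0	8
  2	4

-15/8

q[-2,0] = (8 - (-3)) / (0 - (-2)) = 11/2
q[0,2] = (4 - 8) / (2 - 0) = -2
q[-2,0,2] = (-2 - 11/2) / (2 - (-2)) = -15/8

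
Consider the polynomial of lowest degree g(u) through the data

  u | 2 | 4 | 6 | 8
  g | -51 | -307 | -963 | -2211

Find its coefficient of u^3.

-4

L_0(u) = (u - 4)(u - 6)(u - 8) / [-48] = -(1/48)u^3 + (3/8)u^2 - (13/6)u + 4
L_1(u) = (u - 2)(u - 6)(u - 8) / [16] = (1/16)u^3 - u^2 + (19/4)u - 6
L_2(u) = (u - 2)(u - 4)(u - 8) / [-16] = -(1/16)u^3 + (7/8)u^2 - (7/2)u + 4
L_3(u) = (u - 2)(u - 4)(u - 6) / [48] = (1/48)u^3 - (1/4)u^2 + (11/12)u - 1
g(u) = (-51)·L_0 + (-307)·L_1 + (-963)·L_2 + (-2211)·L_3
Only the coefficient of u^3 is needed; take it from each L_i and combine:
(-51)·(-1/48) + (-307)·(1/16) + (-963)·(-1/16) + (-2211)·(1/48) = -4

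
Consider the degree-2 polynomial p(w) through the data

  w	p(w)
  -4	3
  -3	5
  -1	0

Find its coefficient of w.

Build the Lagrange basis polynomials:
L_0(w) = (w + 3)(w + 1) / [3] = (1/3)w^2 + (4/3)w + 1
L_1(w) = (w + 4)(w + 1) / [-2] = -(1/2)w^2 - (5/2)w - 2
L_2(w) = (w + 4)(w + 3) / [6] = (1/6)w^2 + (7/6)w + 2
p(w) = 3·L_0 + 5·L_1 + 0·L_2
Only the coefficient of w is needed; take it from each L_i and combine:
3·(4/3) + 5·(-5/2) + 0·(7/6) = -17/2

-17/2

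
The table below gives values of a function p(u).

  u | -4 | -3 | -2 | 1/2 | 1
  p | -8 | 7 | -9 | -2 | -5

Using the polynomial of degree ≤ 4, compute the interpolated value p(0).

-46/7

Evaluate each Lagrange basis at u = 0:
L_0(0) = (3)·(2)·(-1/2)·(-1)/[(-1)·(-2)·(-9/2)·(-5)] = 1/15
L_1(0) = (4)·(2)·(-1/2)·(-1)/[(1)·(-1)·(-7/2)·(-4)] = -2/7
L_2(0) = (4)·(3)·(-1/2)·(-1)/[(2)·(1)·(-5/2)·(-3)] = 2/5
L_3(0) = (4)·(3)·(2)·(-1)/[(9/2)·(7/2)·(5/2)·(-1/2)] = 128/105
L_4(0) = (4)·(3)·(2)·(-1/2)/[(5)·(4)·(3)·(1/2)] = -2/5
Sum: (-8)·(1/15) + 7·(-2/7) + (-9)·(2/5) + (-2)·(128/105) + (-5)·(-2/5) = -46/7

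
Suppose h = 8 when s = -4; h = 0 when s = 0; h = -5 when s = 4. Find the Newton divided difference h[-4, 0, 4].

h[-4,0] = (0 - 8) / (0 - (-4)) = -2
h[0,4] = (-5 - 0) / (4 - 0) = -5/4
h[-4,0,4] = (-5/4 - (-2)) / (4 - (-4)) = 3/32

3/32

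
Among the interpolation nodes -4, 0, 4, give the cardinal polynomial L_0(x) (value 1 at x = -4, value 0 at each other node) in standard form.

L_0(x) = x(x - 4) / [(-4)·(-8)]
       = (x^2 - 4x) / (32)

L_0(x) = (1/32)x^2 - (1/8)x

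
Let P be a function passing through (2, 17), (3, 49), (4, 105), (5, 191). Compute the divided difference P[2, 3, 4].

P[2,3] = (49 - 17) / (3 - 2) = 32
P[3,4] = (105 - 49) / (4 - 3) = 56
P[2,3,4] = (56 - 32) / (4 - 2) = 12

12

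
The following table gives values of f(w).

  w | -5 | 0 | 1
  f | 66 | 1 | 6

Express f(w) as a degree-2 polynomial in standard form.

f(w) = 3w^2 + 2w + 1

Newton's divided differences:
f[-5,0] = (1 - 66) / (0 - (-5)) = -13
f[0,1] = (6 - 1) / (1 - 0) = 5
f[-5,0,1] = (5 - (-13)) / (1 - (-5)) = 3
f(w) = 66 + (-13)·(w + 5) + 3·(w + 5)w
Expanding: f(w) = 3w^2 + 2w + 1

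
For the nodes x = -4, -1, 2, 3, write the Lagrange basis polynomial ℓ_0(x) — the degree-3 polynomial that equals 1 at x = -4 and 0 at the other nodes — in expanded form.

ℓ_0(x) = (x + 1)(x - 2)(x - 3) / [(-3)·(-6)·(-7)]
       = (x^3 - 4x^2 + x + 6) / (-126)

ℓ_0(x) = -(1/126)x^3 + (2/63)x^2 - (1/126)x - 1/21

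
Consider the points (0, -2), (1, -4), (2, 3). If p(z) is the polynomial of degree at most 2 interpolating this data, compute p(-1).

Using Newton's divided-difference form:
p[0,1] = (-4 - (-2)) / (1 - 0) = -2
p[1,2] = (3 - (-4)) / (2 - 1) = 7
p[0,1,2] = (7 - (-2)) / (2 - 0) = 9/2
p(-1) = -2 + (-2)·(-1) + (9/2)·(-1)·(-2) = 9

9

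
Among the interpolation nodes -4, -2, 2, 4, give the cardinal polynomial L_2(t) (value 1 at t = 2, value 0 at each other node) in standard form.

L_2(t) = (t + 4)(t + 2)(t - 4) / [(6)·(4)·(-2)]
       = (t^3 + 2t^2 - 16t - 32) / (-48)

L_2(t) = -(1/48)t^3 - (1/24)t^2 + (1/3)t + 2/3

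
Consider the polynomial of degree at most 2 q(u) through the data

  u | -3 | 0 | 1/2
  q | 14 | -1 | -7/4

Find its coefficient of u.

L_0(u) = u(u - 1/2) / [21/2] = (2/21)u^2 - (1/21)u
L_1(u) = (u + 3)(u - 1/2) / [-3/2] = -(2/3)u^2 - (5/3)u + 1
L_2(u) = (u + 3)u / [7/4] = (4/7)u^2 + (12/7)u
q(u) = 14·L_0 + (-1)·L_1 + (-7/4)·L_2
Only the coefficient of u is needed; take it from each L_i and combine:
14·(-1/21) + (-1)·(-5/3) + (-7/4)·(12/7) = -2

-2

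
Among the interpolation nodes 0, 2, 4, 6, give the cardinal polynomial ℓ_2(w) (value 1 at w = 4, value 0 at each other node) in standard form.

ℓ_2(w) = w(w - 2)(w - 6) / [(4)·(2)·(-2)]
       = (w^3 - 8w^2 + 12w) / (-16)

ℓ_2(w) = -(1/16)w^3 + (1/2)w^2 - (3/4)w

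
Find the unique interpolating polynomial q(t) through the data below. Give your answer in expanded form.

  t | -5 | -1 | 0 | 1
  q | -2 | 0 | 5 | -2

Newton's divided differences:
q[-5,-1] = (0 - (-2)) / (-1 - (-5)) = 1/2
q[-1,0] = (5 - 0) / (0 - (-1)) = 5
q[0,1] = (-2 - 5) / (1 - 0) = -7
q[-5,-1,0] = (5 - 1/2) / (0 - (-5)) = 9/10
q[-1,0,1] = (-7 - 5) / (1 - (-1)) = -6
q[-5,-1,0,1] = (-6 - 9/10) / (1 - (-5)) = -23/20
q(t) = -2 + (1/2)·(t + 5) + (9/10)·(t + 5)(t + 1) + (-23/20)·(t + 5)(t + 1)t
Expanding: q(t) = -(23/20)t^3 - 6t^2 + (3/20)t + 5

q(t) = -(23/20)t^3 - 6t^2 + (3/20)t + 5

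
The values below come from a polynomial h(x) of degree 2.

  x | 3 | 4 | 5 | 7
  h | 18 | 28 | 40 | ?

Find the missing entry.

70

The 3 known values determine h uniquely (degree ≤ 2).
Evaluate each Lagrange basis at x = 7:
L_0(7) = (3)·(2)/[(-1)·(-2)] = 3
L_1(7) = (4)·(2)/[(1)·(-1)] = -8
L_2(7) = (4)·(3)/[(2)·(1)] = 6
Sum: 18·(3) + 28·(-8) + 40·(6) = 70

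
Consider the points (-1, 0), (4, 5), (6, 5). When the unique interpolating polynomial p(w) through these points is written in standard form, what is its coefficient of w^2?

Build the Lagrange basis polynomials:
L_0(w) = (w - 4)(w - 6) / [35] = (1/35)w^2 - (2/7)w + 24/35
L_1(w) = (w + 1)(w - 6) / [-10] = -(1/10)w^2 + (1/2)w + 3/5
L_2(w) = (w + 1)(w - 4) / [14] = (1/14)w^2 - (3/14)w - 2/7
p(w) = 0·L_0 + 5·L_1 + 5·L_2
Only the coefficient of w^2 is needed; take it from each L_i and combine:
0·(1/35) + 5·(-1/10) + 5·(1/14) = -1/7

-1/7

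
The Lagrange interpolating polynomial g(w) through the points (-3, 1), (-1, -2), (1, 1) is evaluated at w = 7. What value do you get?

Evaluate each Lagrange basis at w = 7:
L_0(7) = (8)·(6)/[(-2)·(-4)] = 6
L_1(7) = (10)·(6)/[(2)·(-2)] = -15
L_2(7) = (10)·(8)/[(4)·(2)] = 10
Sum: 1·(6) + (-2)·(-15) + 1·(10) = 46

46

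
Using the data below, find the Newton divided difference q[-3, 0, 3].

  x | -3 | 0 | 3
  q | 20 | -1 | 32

3

q[-3,0] = (-1 - 20) / (0 - (-3)) = -7
q[0,3] = (32 - (-1)) / (3 - 0) = 11
q[-3,0,3] = (11 - (-7)) / (3 - (-3)) = 3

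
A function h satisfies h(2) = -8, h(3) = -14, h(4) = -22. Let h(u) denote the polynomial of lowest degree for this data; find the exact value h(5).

Using Newton's divided-difference form:
h[2,3] = (-14 - (-8)) / (3 - 2) = -6
h[3,4] = (-22 - (-14)) / (4 - 3) = -8
h[2,3,4] = (-8 - (-6)) / (4 - 2) = -1
h(5) = -8 + (-6)·(3) + (-1)·(3)·(2) = -32

-32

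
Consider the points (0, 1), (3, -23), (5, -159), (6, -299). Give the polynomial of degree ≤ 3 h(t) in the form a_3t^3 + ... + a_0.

L_0(t) = (t - 3)(t - 5)(t - 6) / [-90] = -(1/90)t^3 + (7/45)t^2 - (7/10)t + 1
L_1(t) = t(t - 5)(t - 6) / [18] = (1/18)t^3 - (11/18)t^2 + (5/3)t
L_2(t) = t(t - 3)(t - 6) / [-10] = -(1/10)t^3 + (9/10)t^2 - (9/5)t
L_3(t) = t(t - 3)(t - 5) / [18] = (1/18)t^3 - (4/9)t^2 + (5/6)t
h(t) = 1·L_0 + (-23)·L_1 + (-159)·L_2 + (-299)·L_3
  1·L_0(t) = -(1/90)t^3 + (7/45)t^2 - (7/10)t + 1
  (-23)·L_1(t) = -(23/18)t^3 + (253/18)t^2 - (115/3)t
  (-159)·L_2(t) = (159/10)t^3 - (1431/10)t^2 + (1431/5)t
  (-299)·L_3(t) = -(299/18)t^3 + (1196/9)t^2 - (1495/6)t
Adding term by term: -2t^3 + 4t^2 - 2t + 1

h(t) = -2t^3 + 4t^2 - 2t + 1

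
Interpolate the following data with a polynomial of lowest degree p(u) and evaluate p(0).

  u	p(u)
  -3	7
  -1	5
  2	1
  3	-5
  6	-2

Evaluate each Lagrange basis at u = 0:
L_0(0) = (1)·(-2)·(-3)·(-6)/[(-2)·(-5)·(-6)·(-9)] = -1/15
L_1(0) = (3)·(-2)·(-3)·(-6)/[(2)·(-3)·(-4)·(-7)] = 9/14
L_2(0) = (3)·(1)·(-3)·(-6)/[(5)·(3)·(-1)·(-4)] = 9/10
L_3(0) = (3)·(1)·(-2)·(-6)/[(6)·(4)·(1)·(-3)] = -1/2
L_4(0) = (3)·(1)·(-2)·(-3)/[(9)·(7)·(4)·(3)] = 1/42
Sum: 7·(-1/15) + 5·(9/14) + 1·(9/10) + (-5)·(-1/2) + (-2)·(1/42) = 61/10

61/10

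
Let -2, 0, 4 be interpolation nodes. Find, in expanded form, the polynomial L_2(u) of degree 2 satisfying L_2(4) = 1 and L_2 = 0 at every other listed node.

L_2(u) = (u + 2)u / [(6)·(4)]
       = (u^2 + 2u) / (24)

L_2(u) = (1/24)u^2 + (1/12)u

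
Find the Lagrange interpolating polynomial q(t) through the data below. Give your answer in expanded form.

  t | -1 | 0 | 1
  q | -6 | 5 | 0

L_0(t) = t(t - 1) / [2] = (1/2)t^2 - (1/2)t
L_1(t) = (t + 1)(t - 1) / [-1] = -t^2 + 1
L_2(t) = (t + 1)t / [2] = (1/2)t^2 + (1/2)t
q(t) = (-6)·L_0 + 5·L_1 + 0·L_2
  (-6)·L_0(t) = -3t^2 + 3t
  5·L_1(t) = -5t^2 + 5
  0·L_2(t) = 0
Adding term by term: -8t^2 + 3t + 5

q(t) = -8t^2 + 3t + 5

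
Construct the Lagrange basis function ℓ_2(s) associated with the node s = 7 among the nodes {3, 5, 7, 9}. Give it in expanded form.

ℓ_2(s) = -(1/16)s^3 + (17/16)s^2 - (87/16)s + 135/16

ℓ_2(s) = (s - 3)(s - 5)(s - 9) / [(4)·(2)·(-2)]
       = (s^3 - 17s^2 + 87s - 135) / (-16)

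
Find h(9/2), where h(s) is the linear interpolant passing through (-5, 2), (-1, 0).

-11/4

L_0(9/2) = (11/2)/[(-4)] = -11/8
L_1(9/2) = (19/2)/[(4)] = 19/8
Sum: 2·(-11/8) + 0 = -11/4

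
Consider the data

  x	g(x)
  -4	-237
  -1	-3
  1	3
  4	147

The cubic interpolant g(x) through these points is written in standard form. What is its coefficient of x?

Build the Lagrange basis polynomials:
L_0(x) = (x + 1)(x - 1)(x - 4) / [-120] = -(1/120)x^3 + (1/30)x^2 + (1/120)x - 1/30
L_1(x) = (x + 4)(x - 1)(x - 4) / [30] = (1/30)x^3 - (1/30)x^2 - (8/15)x + 8/15
L_2(x) = (x + 4)(x + 1)(x - 4) / [-30] = -(1/30)x^3 - (1/30)x^2 + (8/15)x + 8/15
L_3(x) = (x + 4)(x + 1)(x - 1) / [120] = (1/120)x^3 + (1/30)x^2 - (1/120)x - 1/30
g(x) = (-237)·L_0 + (-3)·L_1 + 3·L_2 + 147·L_3
Only the coefficient of x is needed; take it from each L_i and combine:
(-237)·(1/120) + (-3)·(-8/15) + 3·(8/15) + 147·(-1/120) = 0

0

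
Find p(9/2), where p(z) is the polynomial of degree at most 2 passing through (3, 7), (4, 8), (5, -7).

5/2

L_0(9/2) = (1/2)·(-1/2)/[(-1)·(-2)] = -1/8
L_1(9/2) = (3/2)·(-1/2)/[(1)·(-1)] = 3/4
L_2(9/2) = (3/2)·(1/2)/[(2)·(1)] = 3/8
Sum: 7·(-1/8) + 8·(3/4) + (-7)·(3/8) = 5/2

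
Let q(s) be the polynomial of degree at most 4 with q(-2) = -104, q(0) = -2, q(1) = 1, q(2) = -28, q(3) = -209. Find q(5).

Evaluate each Lagrange basis at s = 5:
L_0(5) = (5)·(4)·(3)·(2)/[(-2)·(-3)·(-4)·(-5)] = 1
L_1(5) = (7)·(4)·(3)·(2)/[(2)·(-1)·(-2)·(-3)] = -14
L_2(5) = (7)·(5)·(3)·(2)/[(3)·(1)·(-1)·(-2)] = 35
L_3(5) = (7)·(5)·(4)·(2)/[(4)·(2)·(1)·(-1)] = -35
L_4(5) = (7)·(5)·(4)·(3)/[(5)·(3)·(2)·(1)] = 14
Sum: (-104)·(1) + (-2)·(-14) + 1·(35) + (-28)·(-35) + (-209)·(14) = -1987

-1987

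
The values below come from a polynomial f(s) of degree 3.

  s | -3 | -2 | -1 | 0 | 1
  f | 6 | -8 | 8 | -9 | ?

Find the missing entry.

The 4 known values determine f uniquely (degree ≤ 3).
Evaluate each Lagrange basis at s = 1:
L_0(1) = (3)·(2)·(1)/[(-1)·(-2)·(-3)] = -1
L_1(1) = (4)·(2)·(1)/[(1)·(-1)·(-2)] = 4
L_2(1) = (4)·(3)·(1)/[(2)·(1)·(-1)] = -6
L_3(1) = (4)·(3)·(2)/[(3)·(2)·(1)] = 4
Sum: 6·(-1) + (-8)·(4) + 8·(-6) + (-9)·(4) = -122

-122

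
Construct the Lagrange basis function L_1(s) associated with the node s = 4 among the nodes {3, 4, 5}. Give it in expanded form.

L_1(s) = -s^2 + 8s - 15

L_1(s) = (s - 3)(s - 5) / [(1)·(-1)]
       = (s^2 - 8s + 15) / (-1)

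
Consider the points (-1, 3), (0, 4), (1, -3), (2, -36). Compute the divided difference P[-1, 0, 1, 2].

-3

P[-1,0] = (4 - 3) / (0 - (-1)) = 1
P[0,1] = (-3 - 4) / (1 - 0) = -7
P[1,2] = (-36 - (-3)) / (2 - 1) = -33
P[-1,0,1] = (-7 - 1) / (1 - (-1)) = -4
P[0,1,2] = (-33 - (-7)) / (2 - 0) = -13
P[-1,0,1,2] = (-13 - (-4)) / (2 - (-1)) = -3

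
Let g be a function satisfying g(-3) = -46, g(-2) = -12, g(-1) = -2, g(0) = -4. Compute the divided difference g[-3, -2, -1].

-12

g[-3,-2] = (-12 - (-46)) / (-2 - (-3)) = 34
g[-2,-1] = (-2 - (-12)) / (-1 - (-2)) = 10
g[-3,-2,-1] = (10 - 34) / (-1 - (-3)) = -12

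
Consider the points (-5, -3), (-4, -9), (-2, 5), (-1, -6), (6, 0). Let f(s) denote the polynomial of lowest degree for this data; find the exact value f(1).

-26791/308

Evaluate each Lagrange basis at s = 1:
L_0(1) = (5)·(3)·(2)·(-5)/[(-1)·(-3)·(-4)·(-11)] = -25/22
L_1(1) = (6)·(3)·(2)·(-5)/[(1)·(-2)·(-3)·(-10)] = 3
L_2(1) = (6)·(5)·(2)·(-5)/[(3)·(2)·(-1)·(-8)] = -25/4
L_3(1) = (6)·(5)·(3)·(-5)/[(4)·(3)·(1)·(-7)] = 75/14
L_4(1) = (6)·(5)·(3)·(2)/[(11)·(10)·(8)·(7)] = 9/308
Sum: (-3)·(-25/22) + (-9)·(3) + 5·(-25/4) + (-6)·(75/14) + 0 = -26791/308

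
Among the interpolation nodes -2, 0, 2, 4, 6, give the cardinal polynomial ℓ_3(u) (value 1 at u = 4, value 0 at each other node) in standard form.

ℓ_3(u) = (u + 2)u(u - 2)(u - 6) / [(6)·(4)·(2)·(-2)]
       = (u^4 - 6u^3 - 4u^2 + 24u) / (-96)

ℓ_3(u) = -(1/96)u^4 + (1/16)u^3 + (1/24)u^2 - (1/4)u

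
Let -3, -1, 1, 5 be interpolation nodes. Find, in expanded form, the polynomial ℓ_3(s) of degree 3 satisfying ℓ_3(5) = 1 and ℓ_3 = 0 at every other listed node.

ℓ_3(s) = (s + 3)(s + 1)(s - 1) / [(8)·(6)·(4)]
       = (s^3 + 3s^2 - s - 3) / (192)

ℓ_3(s) = (1/192)s^3 + (1/64)s^2 - (1/192)s - 1/64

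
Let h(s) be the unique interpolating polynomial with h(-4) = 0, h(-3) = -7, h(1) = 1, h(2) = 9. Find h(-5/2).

-711/80

Evaluate each Lagrange basis at s = -5/2:
L_0(-5/2) = (1/2)·(-7/2)·(-9/2)/[(-1)·(-5)·(-6)] = -21/80
L_1(-5/2) = (3/2)·(-7/2)·(-9/2)/[(1)·(-4)·(-5)] = 189/160
L_2(-5/2) = (3/2)·(1/2)·(-9/2)/[(5)·(4)·(-1)] = 27/160
L_3(-5/2) = (3/2)·(1/2)·(-7/2)/[(6)·(5)·(1)] = -7/80
Sum: 0 + (-7)·(189/160) + 1·(27/160) + 9·(-7/80) = -711/80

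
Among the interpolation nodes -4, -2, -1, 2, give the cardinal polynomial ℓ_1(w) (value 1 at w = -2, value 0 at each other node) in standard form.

ℓ_1(w) = (w + 4)(w + 1)(w - 2) / [(2)·(-1)·(-4)]
       = (w^3 + 3w^2 - 6w - 8) / (8)

ℓ_1(w) = (1/8)w^3 + (3/8)w^2 - (3/4)w - 1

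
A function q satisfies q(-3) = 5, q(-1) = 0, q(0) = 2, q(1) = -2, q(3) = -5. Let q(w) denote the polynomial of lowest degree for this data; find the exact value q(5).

L_0(5) = (6)·(5)·(4)·(2)/[(-2)·(-3)·(-4)·(-6)] = 5/3
L_1(5) = (8)·(5)·(4)·(2)/[(2)·(-1)·(-2)·(-4)] = -20
L_2(5) = (8)·(6)·(4)·(2)/[(3)·(1)·(-1)·(-3)] = 128/3
L_3(5) = (8)·(6)·(5)·(2)/[(4)·(2)·(1)·(-2)] = -30
L_4(5) = (8)·(6)·(5)·(4)/[(6)·(4)·(3)·(2)] = 20/3
Sum: 5·(5/3) + 0 + 2·(128/3) + (-2)·(-30) + (-5)·(20/3) = 361/3

361/3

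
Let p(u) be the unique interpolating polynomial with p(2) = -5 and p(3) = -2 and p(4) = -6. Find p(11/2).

-201/8

Using Newton's divided-difference form:
p[2,3] = (-2 - (-5)) / (3 - 2) = 3
p[3,4] = (-6 - (-2)) / (4 - 3) = -4
p[2,3,4] = (-4 - 3) / (4 - 2) = -7/2
p(11/2) = -5 + 3·(7/2) + (-7/2)·(7/2)·(5/2) = -201/8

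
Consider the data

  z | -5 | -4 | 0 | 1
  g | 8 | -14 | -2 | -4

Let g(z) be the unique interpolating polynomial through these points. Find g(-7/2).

-149/8

Evaluate each Lagrange basis at z = -7/2:
L_0(-7/2) = (1/2)·(-7/2)·(-9/2)/[(-1)·(-5)·(-6)] = -21/80
L_1(-7/2) = (3/2)·(-7/2)·(-9/2)/[(1)·(-4)·(-5)] = 189/160
L_2(-7/2) = (3/2)·(1/2)·(-9/2)/[(5)·(4)·(-1)] = 27/160
L_3(-7/2) = (3/2)·(1/2)·(-7/2)/[(6)·(5)·(1)] = -7/80
Sum: 8·(-21/80) + (-14)·(189/160) + (-2)·(27/160) + (-4)·(-7/80) = -149/8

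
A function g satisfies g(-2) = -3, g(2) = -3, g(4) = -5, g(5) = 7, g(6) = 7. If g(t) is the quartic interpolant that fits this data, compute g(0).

563/14

Evaluate each Lagrange basis at t = 0:
L_0(0) = (-2)·(-4)·(-5)·(-6)/[(-4)·(-6)·(-7)·(-8)] = 5/28
L_1(0) = (2)·(-4)·(-5)·(-6)/[(4)·(-2)·(-3)·(-4)] = 5/2
L_2(0) = (2)·(-2)·(-5)·(-6)/[(6)·(2)·(-1)·(-2)] = -5
L_3(0) = (2)·(-2)·(-4)·(-6)/[(7)·(3)·(1)·(-1)] = 32/7
L_4(0) = (2)·(-2)·(-4)·(-5)/[(8)·(4)·(2)·(1)] = -5/4
Sum: (-3)·(5/28) + (-3)·(5/2) + (-5)·(-5) + 7·(32/7) + 7·(-5/4) = 563/14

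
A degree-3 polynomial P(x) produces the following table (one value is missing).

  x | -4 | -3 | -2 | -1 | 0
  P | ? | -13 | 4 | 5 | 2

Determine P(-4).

-58

The 4 known values determine P uniquely (degree ≤ 3).
L_0(-4) = (-2)·(-3)·(-4)/[(-1)·(-2)·(-3)] = 4
L_1(-4) = (-1)·(-3)·(-4)/[(1)·(-1)·(-2)] = -6
L_2(-4) = (-1)·(-2)·(-4)/[(2)·(1)·(-1)] = 4
L_3(-4) = (-1)·(-2)·(-3)/[(3)·(2)·(1)] = -1
Sum: (-13)·(4) + 4·(-6) + 5·(4) + 2·(-1) = -58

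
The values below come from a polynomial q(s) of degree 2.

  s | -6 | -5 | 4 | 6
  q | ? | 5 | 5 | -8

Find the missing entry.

The 3 known values determine q uniquely (degree ≤ 2).
L_0(-6) = (-10)·(-12)/[(-9)·(-11)] = 40/33
L_1(-6) = (-1)·(-12)/[(9)·(-2)] = -2/3
L_2(-6) = (-1)·(-10)/[(11)·(2)] = 5/11
Sum: 5·(40/33) + 5·(-2/3) + (-8)·(5/11) = -10/11

-10/11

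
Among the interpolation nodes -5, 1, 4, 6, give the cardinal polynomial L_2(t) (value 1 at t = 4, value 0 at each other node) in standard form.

L_2(t) = -(1/54)t^3 + (1/27)t^2 + (29/54)t - 5/9

L_2(t) = (t + 5)(t - 1)(t - 6) / [(9)·(3)·(-2)]
       = (t^3 - 2t^2 - 29t + 30) / (-54)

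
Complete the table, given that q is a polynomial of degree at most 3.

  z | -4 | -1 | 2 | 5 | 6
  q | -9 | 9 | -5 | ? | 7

-156/35

The 4 known values determine q uniquely (degree ≤ 3).
Evaluate each Lagrange basis at z = 5:
L_0(5) = (6)·(3)·(-1)/[(-3)·(-6)·(-10)] = 1/10
L_1(5) = (9)·(3)·(-1)/[(3)·(-3)·(-7)] = -3/7
L_2(5) = (9)·(6)·(-1)/[(6)·(3)·(-4)] = 3/4
L_3(5) = (9)·(6)·(3)/[(10)·(7)·(4)] = 81/140
Sum: (-9)·(1/10) + 9·(-3/7) + (-5)·(3/4) + 7·(81/140) = -156/35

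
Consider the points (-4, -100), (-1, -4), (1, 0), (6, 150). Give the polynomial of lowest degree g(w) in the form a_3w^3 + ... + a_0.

L_0(w) = (w + 1)(w - 1)(w - 6) / [-150] = -(1/150)w^3 + (1/25)w^2 + (1/150)w - 1/25
L_1(w) = (w + 4)(w - 1)(w - 6) / [42] = (1/42)w^3 - (1/14)w^2 - (11/21)w + 4/7
L_2(w) = (w + 4)(w + 1)(w - 6) / [-50] = -(1/50)w^3 + (1/50)w^2 + (13/25)w + 12/25
L_3(w) = (w + 4)(w + 1)(w - 1) / [350] = (1/350)w^3 + (2/175)w^2 - (1/350)w - 2/175
g(w) = (-100)·L_0 + (-4)·L_1 + 0·L_2 + 150·L_3
  (-100)·L_0(w) = (2/3)w^3 - 4w^2 - (2/3)w + 4
  (-4)·L_1(w) = -(2/21)w^3 + (2/7)w^2 + (44/21)w - 16/7
  0·L_2(w) = 0
  150·L_3(w) = (3/7)w^3 + (12/7)w^2 - (3/7)w - 12/7
Adding term by term: w^3 - 2w^2 + w

g(w) = w^3 - 2w^2 + w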